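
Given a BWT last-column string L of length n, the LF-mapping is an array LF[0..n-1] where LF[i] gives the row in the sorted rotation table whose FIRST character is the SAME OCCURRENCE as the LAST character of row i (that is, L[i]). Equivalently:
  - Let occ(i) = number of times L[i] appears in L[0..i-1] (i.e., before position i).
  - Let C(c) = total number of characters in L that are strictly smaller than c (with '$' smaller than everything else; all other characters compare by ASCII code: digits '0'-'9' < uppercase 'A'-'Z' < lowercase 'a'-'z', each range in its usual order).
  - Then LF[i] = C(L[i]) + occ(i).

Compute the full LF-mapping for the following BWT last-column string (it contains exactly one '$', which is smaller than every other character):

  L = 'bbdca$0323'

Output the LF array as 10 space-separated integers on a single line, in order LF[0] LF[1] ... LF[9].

Char counts: '$':1, '0':1, '2':1, '3':2, 'a':1, 'b':2, 'c':1, 'd':1
C (first-col start): C('$')=0, C('0')=1, C('2')=2, C('3')=3, C('a')=5, C('b')=6, C('c')=8, C('d')=9
L[0]='b': occ=0, LF[0]=C('b')+0=6+0=6
L[1]='b': occ=1, LF[1]=C('b')+1=6+1=7
L[2]='d': occ=0, LF[2]=C('d')+0=9+0=9
L[3]='c': occ=0, LF[3]=C('c')+0=8+0=8
L[4]='a': occ=0, LF[4]=C('a')+0=5+0=5
L[5]='$': occ=0, LF[5]=C('$')+0=0+0=0
L[6]='0': occ=0, LF[6]=C('0')+0=1+0=1
L[7]='3': occ=0, LF[7]=C('3')+0=3+0=3
L[8]='2': occ=0, LF[8]=C('2')+0=2+0=2
L[9]='3': occ=1, LF[9]=C('3')+1=3+1=4

Answer: 6 7 9 8 5 0 1 3 2 4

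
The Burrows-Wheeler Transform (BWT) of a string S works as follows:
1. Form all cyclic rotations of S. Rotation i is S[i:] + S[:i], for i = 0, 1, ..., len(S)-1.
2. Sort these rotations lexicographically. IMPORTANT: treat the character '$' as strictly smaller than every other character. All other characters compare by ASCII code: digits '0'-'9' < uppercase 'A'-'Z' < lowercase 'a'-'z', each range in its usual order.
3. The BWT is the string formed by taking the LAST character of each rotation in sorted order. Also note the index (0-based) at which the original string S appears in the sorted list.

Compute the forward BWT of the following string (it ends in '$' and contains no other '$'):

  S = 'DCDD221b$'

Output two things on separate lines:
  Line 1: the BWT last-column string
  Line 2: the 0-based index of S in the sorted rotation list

All 9 rotations (rotation i = S[i:]+S[:i]):
  rot[0] = DCDD221b$
  rot[1] = CDD221b$D
  rot[2] = DD221b$DC
  rot[3] = D221b$DCD
  rot[4] = 221b$DCDD
  rot[5] = 21b$DCDD2
  rot[6] = 1b$DCDD22
  rot[7] = b$DCDD221
  rot[8] = $DCDD221b
Sorted (with $ < everything):
  sorted[0] = $DCDD221b  (last char: 'b')
  sorted[1] = 1b$DCDD22  (last char: '2')
  sorted[2] = 21b$DCDD2  (last char: '2')
  sorted[3] = 221b$DCDD  (last char: 'D')
  sorted[4] = CDD221b$D  (last char: 'D')
  sorted[5] = D221b$DCD  (last char: 'D')
  sorted[6] = DCDD221b$  (last char: '$')
  sorted[7] = DD221b$DC  (last char: 'C')
  sorted[8] = b$DCDD221  (last char: '1')
Last column: b22DDD$C1
Original string S is at sorted index 6

Answer: b22DDD$C1
6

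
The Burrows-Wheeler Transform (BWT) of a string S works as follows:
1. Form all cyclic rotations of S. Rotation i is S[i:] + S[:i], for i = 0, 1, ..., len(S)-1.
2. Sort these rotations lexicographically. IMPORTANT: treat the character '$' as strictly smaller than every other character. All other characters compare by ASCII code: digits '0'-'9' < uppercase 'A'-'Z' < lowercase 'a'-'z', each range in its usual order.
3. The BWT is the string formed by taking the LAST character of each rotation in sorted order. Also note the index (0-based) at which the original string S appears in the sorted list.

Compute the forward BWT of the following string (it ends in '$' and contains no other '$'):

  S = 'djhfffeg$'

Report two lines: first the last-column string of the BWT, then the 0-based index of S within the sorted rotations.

All 9 rotations (rotation i = S[i:]+S[:i]):
  rot[0] = djhfffeg$
  rot[1] = jhfffeg$d
  rot[2] = hfffeg$dj
  rot[3] = fffeg$djh
  rot[4] = ffeg$djhf
  rot[5] = feg$djhff
  rot[6] = eg$djhfff
  rot[7] = g$djhfffe
  rot[8] = $djhfffeg
Sorted (with $ < everything):
  sorted[0] = $djhfffeg  (last char: 'g')
  sorted[1] = djhfffeg$  (last char: '$')
  sorted[2] = eg$djhfff  (last char: 'f')
  sorted[3] = feg$djhff  (last char: 'f')
  sorted[4] = ffeg$djhf  (last char: 'f')
  sorted[5] = fffeg$djh  (last char: 'h')
  sorted[6] = g$djhfffe  (last char: 'e')
  sorted[7] = hfffeg$dj  (last char: 'j')
  sorted[8] = jhfffeg$d  (last char: 'd')
Last column: g$fffhejd
Original string S is at sorted index 1

Answer: g$fffhejd
1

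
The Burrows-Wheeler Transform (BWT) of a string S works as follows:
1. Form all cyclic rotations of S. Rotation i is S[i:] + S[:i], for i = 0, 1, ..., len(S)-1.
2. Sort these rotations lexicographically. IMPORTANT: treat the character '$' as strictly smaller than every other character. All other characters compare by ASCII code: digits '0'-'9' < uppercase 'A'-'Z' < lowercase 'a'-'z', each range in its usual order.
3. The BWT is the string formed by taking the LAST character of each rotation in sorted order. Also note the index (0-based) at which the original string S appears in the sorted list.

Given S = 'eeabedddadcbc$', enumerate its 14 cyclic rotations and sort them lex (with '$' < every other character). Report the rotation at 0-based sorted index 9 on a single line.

Answer: ddadcbc$eeabed

Derivation:
All 14 rotations (rotation i = S[i:]+S[:i]):
  rot[0] = eeabedddadcbc$
  rot[1] = eabedddadcbc$e
  rot[2] = abedddadcbc$ee
  rot[3] = bedddadcbc$eea
  rot[4] = edddadcbc$eeab
  rot[5] = dddadcbc$eeabe
  rot[6] = ddadcbc$eeabed
  rot[7] = dadcbc$eeabedd
  rot[8] = adcbc$eeabeddd
  rot[9] = dcbc$eeabeddda
  rot[10] = cbc$eeabedddad
  rot[11] = bc$eeabedddadc
  rot[12] = c$eeabedddadcb
  rot[13] = $eeabedddadcbc
Sorted (with $ < everything):
  sorted[0] = $eeabedddadcbc
  sorted[1] = abedddadcbc$ee
  sorted[2] = adcbc$eeabeddd
  sorted[3] = bc$eeabedddadc
  sorted[4] = bedddadcbc$eea
  sorted[5] = c$eeabedddadcb
  sorted[6] = cbc$eeabedddad
  sorted[7] = dadcbc$eeabedd
  sorted[8] = dcbc$eeabeddda
  sorted[9] = ddadcbc$eeabed
  sorted[10] = dddadcbc$eeabe
  sorted[11] = eabedddadcbc$e
  sorted[12] = edddadcbc$eeab
  sorted[13] = eeabedddadcbc$
sorted[9] = ddadcbc$eeabed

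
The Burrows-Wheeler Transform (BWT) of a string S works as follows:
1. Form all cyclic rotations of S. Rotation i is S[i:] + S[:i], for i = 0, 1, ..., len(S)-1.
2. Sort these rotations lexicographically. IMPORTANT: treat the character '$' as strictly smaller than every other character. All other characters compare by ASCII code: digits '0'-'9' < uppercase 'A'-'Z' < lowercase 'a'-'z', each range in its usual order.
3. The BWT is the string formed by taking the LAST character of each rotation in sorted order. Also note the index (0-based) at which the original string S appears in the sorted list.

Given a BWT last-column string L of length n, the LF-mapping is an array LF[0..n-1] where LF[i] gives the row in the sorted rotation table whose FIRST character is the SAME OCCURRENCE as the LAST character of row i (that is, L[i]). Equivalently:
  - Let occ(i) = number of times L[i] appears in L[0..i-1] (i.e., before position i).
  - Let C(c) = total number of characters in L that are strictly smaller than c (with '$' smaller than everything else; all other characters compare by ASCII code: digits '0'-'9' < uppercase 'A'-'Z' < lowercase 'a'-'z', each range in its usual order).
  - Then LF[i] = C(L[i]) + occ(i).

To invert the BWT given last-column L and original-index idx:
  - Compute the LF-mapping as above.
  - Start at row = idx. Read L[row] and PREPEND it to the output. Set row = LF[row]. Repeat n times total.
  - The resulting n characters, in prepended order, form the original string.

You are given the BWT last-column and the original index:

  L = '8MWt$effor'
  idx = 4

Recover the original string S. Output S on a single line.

Answer: effortWM8$

Derivation:
LF mapping: 1 2 3 9 0 4 5 6 7 8
Walk LF starting at row 4, prepending L[row]:
  step 1: row=4, L[4]='$', prepend. Next row=LF[4]=0
  step 2: row=0, L[0]='8', prepend. Next row=LF[0]=1
  step 3: row=1, L[1]='M', prepend. Next row=LF[1]=2
  step 4: row=2, L[2]='W', prepend. Next row=LF[2]=3
  step 5: row=3, L[3]='t', prepend. Next row=LF[3]=9
  step 6: row=9, L[9]='r', prepend. Next row=LF[9]=8
  step 7: row=8, L[8]='o', prepend. Next row=LF[8]=7
  step 8: row=7, L[7]='f', prepend. Next row=LF[7]=6
  step 9: row=6, L[6]='f', prepend. Next row=LF[6]=5
  step 10: row=5, L[5]='e', prepend. Next row=LF[5]=4
Reversed output: effortWM8$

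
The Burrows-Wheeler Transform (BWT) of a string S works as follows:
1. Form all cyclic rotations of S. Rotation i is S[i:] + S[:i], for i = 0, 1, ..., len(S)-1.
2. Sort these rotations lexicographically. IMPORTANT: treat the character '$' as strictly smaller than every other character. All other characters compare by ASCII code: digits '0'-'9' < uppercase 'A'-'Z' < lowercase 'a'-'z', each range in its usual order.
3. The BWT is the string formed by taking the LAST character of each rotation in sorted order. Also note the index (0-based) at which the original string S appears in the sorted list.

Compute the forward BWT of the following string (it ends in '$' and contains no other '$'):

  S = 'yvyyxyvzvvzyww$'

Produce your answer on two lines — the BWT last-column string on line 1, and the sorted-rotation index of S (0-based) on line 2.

Answer: wzyyvwyy$xzyvvv
8

Derivation:
All 15 rotations (rotation i = S[i:]+S[:i]):
  rot[0] = yvyyxyvzvvzyww$
  rot[1] = vyyxyvzvvzyww$y
  rot[2] = yyxyvzvvzyww$yv
  rot[3] = yxyvzvvzyww$yvy
  rot[4] = xyvzvvzyww$yvyy
  rot[5] = yvzvvzyww$yvyyx
  rot[6] = vzvvzyww$yvyyxy
  rot[7] = zvvzyww$yvyyxyv
  rot[8] = vvzyww$yvyyxyvz
  rot[9] = vzyww$yvyyxyvzv
  rot[10] = zyww$yvyyxyvzvv
  rot[11] = yww$yvyyxyvzvvz
  rot[12] = ww$yvyyxyvzvvzy
  rot[13] = w$yvyyxyvzvvzyw
  rot[14] = $yvyyxyvzvvzyww
Sorted (with $ < everything):
  sorted[0] = $yvyyxyvzvvzyww  (last char: 'w')
  sorted[1] = vvzyww$yvyyxyvz  (last char: 'z')
  sorted[2] = vyyxyvzvvzyww$y  (last char: 'y')
  sorted[3] = vzvvzyww$yvyyxy  (last char: 'y')
  sorted[4] = vzyww$yvyyxyvzv  (last char: 'v')
  sorted[5] = w$yvyyxyvzvvzyw  (last char: 'w')
  sorted[6] = ww$yvyyxyvzvvzy  (last char: 'y')
  sorted[7] = xyvzvvzyww$yvyy  (last char: 'y')
  sorted[8] = yvyyxyvzvvzyww$  (last char: '$')
  sorted[9] = yvzvvzyww$yvyyx  (last char: 'x')
  sorted[10] = yww$yvyyxyvzvvz  (last char: 'z')
  sorted[11] = yxyvzvvzyww$yvy  (last char: 'y')
  sorted[12] = yyxyvzvvzyww$yv  (last char: 'v')
  sorted[13] = zvvzyww$yvyyxyv  (last char: 'v')
  sorted[14] = zyww$yvyyxyvzvv  (last char: 'v')
Last column: wzyyvwyy$xzyvvv
Original string S is at sorted index 8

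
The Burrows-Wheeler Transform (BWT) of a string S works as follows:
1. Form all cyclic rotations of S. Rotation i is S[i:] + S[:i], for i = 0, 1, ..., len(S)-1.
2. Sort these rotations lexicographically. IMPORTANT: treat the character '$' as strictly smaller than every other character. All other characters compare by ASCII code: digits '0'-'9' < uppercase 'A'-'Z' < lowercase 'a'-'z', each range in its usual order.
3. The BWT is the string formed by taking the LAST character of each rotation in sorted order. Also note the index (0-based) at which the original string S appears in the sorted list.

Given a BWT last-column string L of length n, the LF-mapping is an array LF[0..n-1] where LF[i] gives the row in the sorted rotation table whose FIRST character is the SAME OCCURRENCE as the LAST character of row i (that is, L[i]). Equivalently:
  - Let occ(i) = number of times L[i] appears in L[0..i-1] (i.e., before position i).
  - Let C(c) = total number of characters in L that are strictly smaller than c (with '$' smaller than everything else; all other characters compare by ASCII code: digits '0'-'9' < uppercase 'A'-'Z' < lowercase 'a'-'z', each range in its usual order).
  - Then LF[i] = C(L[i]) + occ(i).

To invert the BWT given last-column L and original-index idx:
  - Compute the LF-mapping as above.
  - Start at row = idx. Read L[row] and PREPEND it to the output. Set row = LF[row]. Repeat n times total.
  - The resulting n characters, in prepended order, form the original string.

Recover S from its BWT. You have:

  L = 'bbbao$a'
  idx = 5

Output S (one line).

Answer: baobab$

Derivation:
LF mapping: 3 4 5 1 6 0 2
Walk LF starting at row 5, prepending L[row]:
  step 1: row=5, L[5]='$', prepend. Next row=LF[5]=0
  step 2: row=0, L[0]='b', prepend. Next row=LF[0]=3
  step 3: row=3, L[3]='a', prepend. Next row=LF[3]=1
  step 4: row=1, L[1]='b', prepend. Next row=LF[1]=4
  step 5: row=4, L[4]='o', prepend. Next row=LF[4]=6
  step 6: row=6, L[6]='a', prepend. Next row=LF[6]=2
  step 7: row=2, L[2]='b', prepend. Next row=LF[2]=5
Reversed output: baobab$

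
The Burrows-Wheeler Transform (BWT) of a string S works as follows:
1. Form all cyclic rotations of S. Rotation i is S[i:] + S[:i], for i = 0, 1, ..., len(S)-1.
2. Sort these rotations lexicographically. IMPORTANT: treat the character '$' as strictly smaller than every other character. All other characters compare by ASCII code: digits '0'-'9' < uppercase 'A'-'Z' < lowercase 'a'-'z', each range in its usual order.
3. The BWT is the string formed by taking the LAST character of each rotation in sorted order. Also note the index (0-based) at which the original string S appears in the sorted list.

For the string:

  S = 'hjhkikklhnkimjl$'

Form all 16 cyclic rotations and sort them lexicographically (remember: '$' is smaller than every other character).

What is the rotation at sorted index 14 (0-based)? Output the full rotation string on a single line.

All 16 rotations (rotation i = S[i:]+S[:i]):
  rot[0] = hjhkikklhnkimjl$
  rot[1] = jhkikklhnkimjl$h
  rot[2] = hkikklhnkimjl$hj
  rot[3] = kikklhnkimjl$hjh
  rot[4] = ikklhnkimjl$hjhk
  rot[5] = kklhnkimjl$hjhki
  rot[6] = klhnkimjl$hjhkik
  rot[7] = lhnkimjl$hjhkikk
  rot[8] = hnkimjl$hjhkikkl
  rot[9] = nkimjl$hjhkikklh
  rot[10] = kimjl$hjhkikklhn
  rot[11] = imjl$hjhkikklhnk
  rot[12] = mjl$hjhkikklhnki
  rot[13] = jl$hjhkikklhnkim
  rot[14] = l$hjhkikklhnkimj
  rot[15] = $hjhkikklhnkimjl
Sorted (with $ < everything):
  sorted[0] = $hjhkikklhnkimjl
  sorted[1] = hjhkikklhnkimjl$
  sorted[2] = hkikklhnkimjl$hj
  sorted[3] = hnkimjl$hjhkikkl
  sorted[4] = ikklhnkimjl$hjhk
  sorted[5] = imjl$hjhkikklhnk
  sorted[6] = jhkikklhnkimjl$h
  sorted[7] = jl$hjhkikklhnkim
  sorted[8] = kikklhnkimjl$hjh
  sorted[9] = kimjl$hjhkikklhn
  sorted[10] = kklhnkimjl$hjhki
  sorted[11] = klhnkimjl$hjhkik
  sorted[12] = l$hjhkikklhnkimj
  sorted[13] = lhnkimjl$hjhkikk
  sorted[14] = mjl$hjhkikklhnki
  sorted[15] = nkimjl$hjhkikklh
sorted[14] = mjl$hjhkikklhnki

Answer: mjl$hjhkikklhnki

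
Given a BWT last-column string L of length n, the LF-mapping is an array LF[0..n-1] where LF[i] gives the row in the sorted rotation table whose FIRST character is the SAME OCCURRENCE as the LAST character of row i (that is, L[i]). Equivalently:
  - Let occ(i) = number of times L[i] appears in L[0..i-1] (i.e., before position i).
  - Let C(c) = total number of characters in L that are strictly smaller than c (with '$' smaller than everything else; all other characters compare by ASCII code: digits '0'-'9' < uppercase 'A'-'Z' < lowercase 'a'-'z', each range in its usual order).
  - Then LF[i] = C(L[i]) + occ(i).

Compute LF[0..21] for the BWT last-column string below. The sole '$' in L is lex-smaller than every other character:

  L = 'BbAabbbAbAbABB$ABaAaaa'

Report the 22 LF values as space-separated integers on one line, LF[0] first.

Answer: 7 16 1 11 17 18 19 2 20 3 21 4 8 9 0 5 10 12 6 13 14 15

Derivation:
Char counts: '$':1, 'A':6, 'B':4, 'a':5, 'b':6
C (first-col start): C('$')=0, C('A')=1, C('B')=7, C('a')=11, C('b')=16
L[0]='B': occ=0, LF[0]=C('B')+0=7+0=7
L[1]='b': occ=0, LF[1]=C('b')+0=16+0=16
L[2]='A': occ=0, LF[2]=C('A')+0=1+0=1
L[3]='a': occ=0, LF[3]=C('a')+0=11+0=11
L[4]='b': occ=1, LF[4]=C('b')+1=16+1=17
L[5]='b': occ=2, LF[5]=C('b')+2=16+2=18
L[6]='b': occ=3, LF[6]=C('b')+3=16+3=19
L[7]='A': occ=1, LF[7]=C('A')+1=1+1=2
L[8]='b': occ=4, LF[8]=C('b')+4=16+4=20
L[9]='A': occ=2, LF[9]=C('A')+2=1+2=3
L[10]='b': occ=5, LF[10]=C('b')+5=16+5=21
L[11]='A': occ=3, LF[11]=C('A')+3=1+3=4
L[12]='B': occ=1, LF[12]=C('B')+1=7+1=8
L[13]='B': occ=2, LF[13]=C('B')+2=7+2=9
L[14]='$': occ=0, LF[14]=C('$')+0=0+0=0
L[15]='A': occ=4, LF[15]=C('A')+4=1+4=5
L[16]='B': occ=3, LF[16]=C('B')+3=7+3=10
L[17]='a': occ=1, LF[17]=C('a')+1=11+1=12
L[18]='A': occ=5, LF[18]=C('A')+5=1+5=6
L[19]='a': occ=2, LF[19]=C('a')+2=11+2=13
L[20]='a': occ=3, LF[20]=C('a')+3=11+3=14
L[21]='a': occ=4, LF[21]=C('a')+4=11+4=15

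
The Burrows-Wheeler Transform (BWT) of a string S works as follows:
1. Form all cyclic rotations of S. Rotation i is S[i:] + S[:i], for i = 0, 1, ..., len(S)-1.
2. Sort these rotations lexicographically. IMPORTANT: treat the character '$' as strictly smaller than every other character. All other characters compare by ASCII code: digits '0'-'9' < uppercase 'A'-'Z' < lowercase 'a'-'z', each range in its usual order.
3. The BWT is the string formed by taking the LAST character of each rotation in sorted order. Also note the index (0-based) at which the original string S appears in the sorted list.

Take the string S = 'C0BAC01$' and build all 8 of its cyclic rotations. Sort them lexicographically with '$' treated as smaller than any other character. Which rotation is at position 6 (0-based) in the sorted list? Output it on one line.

All 8 rotations (rotation i = S[i:]+S[:i]):
  rot[0] = C0BAC01$
  rot[1] = 0BAC01$C
  rot[2] = BAC01$C0
  rot[3] = AC01$C0B
  rot[4] = C01$C0BA
  rot[5] = 01$C0BAC
  rot[6] = 1$C0BAC0
  rot[7] = $C0BAC01
Sorted (with $ < everything):
  sorted[0] = $C0BAC01
  sorted[1] = 01$C0BAC
  sorted[2] = 0BAC01$C
  sorted[3] = 1$C0BAC0
  sorted[4] = AC01$C0B
  sorted[5] = BAC01$C0
  sorted[6] = C01$C0BA
  sorted[7] = C0BAC01$
sorted[6] = C01$C0BA

Answer: C01$C0BA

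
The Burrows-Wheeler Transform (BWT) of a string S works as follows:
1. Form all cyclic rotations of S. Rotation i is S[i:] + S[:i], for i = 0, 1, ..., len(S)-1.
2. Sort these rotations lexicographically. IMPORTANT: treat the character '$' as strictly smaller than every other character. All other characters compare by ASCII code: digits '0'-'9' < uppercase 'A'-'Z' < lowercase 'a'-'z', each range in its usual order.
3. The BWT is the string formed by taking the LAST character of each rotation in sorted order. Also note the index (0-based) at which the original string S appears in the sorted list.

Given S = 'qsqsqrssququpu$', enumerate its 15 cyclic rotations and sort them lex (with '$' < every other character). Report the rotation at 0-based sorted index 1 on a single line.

All 15 rotations (rotation i = S[i:]+S[:i]):
  rot[0] = qsqsqrssququpu$
  rot[1] = sqsqrssququpu$q
  rot[2] = qsqrssququpu$qs
  rot[3] = sqrssququpu$qsq
  rot[4] = qrssququpu$qsqs
  rot[5] = rssququpu$qsqsq
  rot[6] = ssququpu$qsqsqr
  rot[7] = sququpu$qsqsqrs
  rot[8] = ququpu$qsqsqrss
  rot[9] = uqupu$qsqsqrssq
  rot[10] = qupu$qsqsqrssqu
  rot[11] = upu$qsqsqrssquq
  rot[12] = pu$qsqsqrssququ
  rot[13] = u$qsqsqrssququp
  rot[14] = $qsqsqrssququpu
Sorted (with $ < everything):
  sorted[0] = $qsqsqrssququpu
  sorted[1] = pu$qsqsqrssququ
  sorted[2] = qrssququpu$qsqs
  sorted[3] = qsqrssququpu$qs
  sorted[4] = qsqsqrssququpu$
  sorted[5] = qupu$qsqsqrssqu
  sorted[6] = ququpu$qsqsqrss
  sorted[7] = rssququpu$qsqsq
  sorted[8] = sqrssququpu$qsq
  sorted[9] = sqsqrssququpu$q
  sorted[10] = sququpu$qsqsqrs
  sorted[11] = ssququpu$qsqsqr
  sorted[12] = u$qsqsqrssququp
  sorted[13] = upu$qsqsqrssquq
  sorted[14] = uqupu$qsqsqrssq
sorted[1] = pu$qsqsqrssququ

Answer: pu$qsqsqrssququ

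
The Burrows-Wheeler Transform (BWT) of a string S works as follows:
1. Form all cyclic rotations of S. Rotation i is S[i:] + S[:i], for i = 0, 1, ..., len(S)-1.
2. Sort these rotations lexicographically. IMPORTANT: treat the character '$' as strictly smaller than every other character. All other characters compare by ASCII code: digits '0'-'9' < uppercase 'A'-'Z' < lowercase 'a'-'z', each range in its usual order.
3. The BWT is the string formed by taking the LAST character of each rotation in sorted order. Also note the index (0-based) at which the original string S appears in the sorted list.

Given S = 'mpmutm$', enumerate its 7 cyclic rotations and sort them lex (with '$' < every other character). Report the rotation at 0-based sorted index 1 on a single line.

Answer: m$mpmut

Derivation:
All 7 rotations (rotation i = S[i:]+S[:i]):
  rot[0] = mpmutm$
  rot[1] = pmutm$m
  rot[2] = mutm$mp
  rot[3] = utm$mpm
  rot[4] = tm$mpmu
  rot[5] = m$mpmut
  rot[6] = $mpmutm
Sorted (with $ < everything):
  sorted[0] = $mpmutm
  sorted[1] = m$mpmut
  sorted[2] = mpmutm$
  sorted[3] = mutm$mp
  sorted[4] = pmutm$m
  sorted[5] = tm$mpmu
  sorted[6] = utm$mpm
sorted[1] = m$mpmut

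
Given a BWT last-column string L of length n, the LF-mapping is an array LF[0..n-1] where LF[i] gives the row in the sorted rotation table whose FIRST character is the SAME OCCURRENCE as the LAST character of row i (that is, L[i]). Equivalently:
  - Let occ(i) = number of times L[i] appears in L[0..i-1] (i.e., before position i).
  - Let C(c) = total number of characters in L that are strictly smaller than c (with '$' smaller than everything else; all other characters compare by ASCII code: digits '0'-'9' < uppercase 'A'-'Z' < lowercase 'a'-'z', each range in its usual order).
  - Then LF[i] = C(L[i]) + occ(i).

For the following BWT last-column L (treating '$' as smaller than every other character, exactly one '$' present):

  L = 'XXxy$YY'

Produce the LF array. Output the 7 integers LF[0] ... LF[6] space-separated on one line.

Char counts: '$':1, 'X':2, 'Y':2, 'x':1, 'y':1
C (first-col start): C('$')=0, C('X')=1, C('Y')=3, C('x')=5, C('y')=6
L[0]='X': occ=0, LF[0]=C('X')+0=1+0=1
L[1]='X': occ=1, LF[1]=C('X')+1=1+1=2
L[2]='x': occ=0, LF[2]=C('x')+0=5+0=5
L[3]='y': occ=0, LF[3]=C('y')+0=6+0=6
L[4]='$': occ=0, LF[4]=C('$')+0=0+0=0
L[5]='Y': occ=0, LF[5]=C('Y')+0=3+0=3
L[6]='Y': occ=1, LF[6]=C('Y')+1=3+1=4

Answer: 1 2 5 6 0 3 4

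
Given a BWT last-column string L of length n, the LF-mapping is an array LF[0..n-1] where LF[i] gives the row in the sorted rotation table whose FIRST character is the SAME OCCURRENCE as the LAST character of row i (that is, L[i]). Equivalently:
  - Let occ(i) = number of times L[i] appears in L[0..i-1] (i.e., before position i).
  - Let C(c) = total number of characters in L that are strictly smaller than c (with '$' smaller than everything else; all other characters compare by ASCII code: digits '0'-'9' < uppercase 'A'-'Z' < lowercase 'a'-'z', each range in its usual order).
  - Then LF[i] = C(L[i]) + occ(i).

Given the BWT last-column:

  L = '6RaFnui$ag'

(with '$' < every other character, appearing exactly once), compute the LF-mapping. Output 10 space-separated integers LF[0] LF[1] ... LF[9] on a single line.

Answer: 1 3 4 2 8 9 7 0 5 6

Derivation:
Char counts: '$':1, '6':1, 'F':1, 'R':1, 'a':2, 'g':1, 'i':1, 'n':1, 'u':1
C (first-col start): C('$')=0, C('6')=1, C('F')=2, C('R')=3, C('a')=4, C('g')=6, C('i')=7, C('n')=8, C('u')=9
L[0]='6': occ=0, LF[0]=C('6')+0=1+0=1
L[1]='R': occ=0, LF[1]=C('R')+0=3+0=3
L[2]='a': occ=0, LF[2]=C('a')+0=4+0=4
L[3]='F': occ=0, LF[3]=C('F')+0=2+0=2
L[4]='n': occ=0, LF[4]=C('n')+0=8+0=8
L[5]='u': occ=0, LF[5]=C('u')+0=9+0=9
L[6]='i': occ=0, LF[6]=C('i')+0=7+0=7
L[7]='$': occ=0, LF[7]=C('$')+0=0+0=0
L[8]='a': occ=1, LF[8]=C('a')+1=4+1=5
L[9]='g': occ=0, LF[9]=C('g')+0=6+0=6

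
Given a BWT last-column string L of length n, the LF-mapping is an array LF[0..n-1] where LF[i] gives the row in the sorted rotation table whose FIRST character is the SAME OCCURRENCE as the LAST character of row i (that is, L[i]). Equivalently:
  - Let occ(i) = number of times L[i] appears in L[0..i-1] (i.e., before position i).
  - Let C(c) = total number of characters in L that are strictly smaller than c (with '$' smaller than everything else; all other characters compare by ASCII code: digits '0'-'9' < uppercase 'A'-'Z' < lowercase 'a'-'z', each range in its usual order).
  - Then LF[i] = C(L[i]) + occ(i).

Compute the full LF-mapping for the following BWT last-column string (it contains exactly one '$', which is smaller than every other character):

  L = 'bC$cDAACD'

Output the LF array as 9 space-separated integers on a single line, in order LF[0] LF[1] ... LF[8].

Char counts: '$':1, 'A':2, 'C':2, 'D':2, 'b':1, 'c':1
C (first-col start): C('$')=0, C('A')=1, C('C')=3, C('D')=5, C('b')=7, C('c')=8
L[0]='b': occ=0, LF[0]=C('b')+0=7+0=7
L[1]='C': occ=0, LF[1]=C('C')+0=3+0=3
L[2]='$': occ=0, LF[2]=C('$')+0=0+0=0
L[3]='c': occ=0, LF[3]=C('c')+0=8+0=8
L[4]='D': occ=0, LF[4]=C('D')+0=5+0=5
L[5]='A': occ=0, LF[5]=C('A')+0=1+0=1
L[6]='A': occ=1, LF[6]=C('A')+1=1+1=2
L[7]='C': occ=1, LF[7]=C('C')+1=3+1=4
L[8]='D': occ=1, LF[8]=C('D')+1=5+1=6

Answer: 7 3 0 8 5 1 2 4 6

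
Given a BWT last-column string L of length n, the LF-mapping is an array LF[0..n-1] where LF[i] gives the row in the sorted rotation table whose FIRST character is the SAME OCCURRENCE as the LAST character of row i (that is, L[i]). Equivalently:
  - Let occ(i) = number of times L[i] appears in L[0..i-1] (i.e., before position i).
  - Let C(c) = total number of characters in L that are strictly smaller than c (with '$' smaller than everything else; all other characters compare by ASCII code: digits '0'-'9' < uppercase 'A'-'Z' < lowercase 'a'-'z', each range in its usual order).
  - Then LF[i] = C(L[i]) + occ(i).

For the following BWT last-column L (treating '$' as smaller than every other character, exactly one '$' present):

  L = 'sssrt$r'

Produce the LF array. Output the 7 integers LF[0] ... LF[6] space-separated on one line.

Char counts: '$':1, 'r':2, 's':3, 't':1
C (first-col start): C('$')=0, C('r')=1, C('s')=3, C('t')=6
L[0]='s': occ=0, LF[0]=C('s')+0=3+0=3
L[1]='s': occ=1, LF[1]=C('s')+1=3+1=4
L[2]='s': occ=2, LF[2]=C('s')+2=3+2=5
L[3]='r': occ=0, LF[3]=C('r')+0=1+0=1
L[4]='t': occ=0, LF[4]=C('t')+0=6+0=6
L[5]='$': occ=0, LF[5]=C('$')+0=0+0=0
L[6]='r': occ=1, LF[6]=C('r')+1=1+1=2

Answer: 3 4 5 1 6 0 2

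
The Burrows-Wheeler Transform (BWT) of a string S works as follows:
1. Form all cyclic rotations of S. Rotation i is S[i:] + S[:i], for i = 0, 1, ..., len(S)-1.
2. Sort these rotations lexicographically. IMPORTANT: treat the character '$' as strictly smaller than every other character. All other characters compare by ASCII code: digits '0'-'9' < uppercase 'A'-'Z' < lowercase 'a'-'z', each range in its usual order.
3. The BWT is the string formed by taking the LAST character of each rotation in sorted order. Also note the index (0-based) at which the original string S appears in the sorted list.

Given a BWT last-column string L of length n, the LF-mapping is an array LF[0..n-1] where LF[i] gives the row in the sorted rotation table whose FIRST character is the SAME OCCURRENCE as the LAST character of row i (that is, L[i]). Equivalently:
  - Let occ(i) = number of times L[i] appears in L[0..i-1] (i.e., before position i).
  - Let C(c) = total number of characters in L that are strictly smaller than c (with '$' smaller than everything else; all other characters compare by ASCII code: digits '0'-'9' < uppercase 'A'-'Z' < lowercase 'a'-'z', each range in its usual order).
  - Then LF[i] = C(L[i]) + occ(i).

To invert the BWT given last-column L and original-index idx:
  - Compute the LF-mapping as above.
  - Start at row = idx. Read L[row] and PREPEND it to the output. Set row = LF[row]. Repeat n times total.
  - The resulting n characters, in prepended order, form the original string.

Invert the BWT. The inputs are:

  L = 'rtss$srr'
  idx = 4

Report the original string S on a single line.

LF mapping: 1 7 4 5 0 6 2 3
Walk LF starting at row 4, prepending L[row]:
  step 1: row=4, L[4]='$', prepend. Next row=LF[4]=0
  step 2: row=0, L[0]='r', prepend. Next row=LF[0]=1
  step 3: row=1, L[1]='t', prepend. Next row=LF[1]=7
  step 4: row=7, L[7]='r', prepend. Next row=LF[7]=3
  step 5: row=3, L[3]='s', prepend. Next row=LF[3]=5
  step 6: row=5, L[5]='s', prepend. Next row=LF[5]=6
  step 7: row=6, L[6]='r', prepend. Next row=LF[6]=2
  step 8: row=2, L[2]='s', prepend. Next row=LF[2]=4
Reversed output: srssrtr$

Answer: srssrtr$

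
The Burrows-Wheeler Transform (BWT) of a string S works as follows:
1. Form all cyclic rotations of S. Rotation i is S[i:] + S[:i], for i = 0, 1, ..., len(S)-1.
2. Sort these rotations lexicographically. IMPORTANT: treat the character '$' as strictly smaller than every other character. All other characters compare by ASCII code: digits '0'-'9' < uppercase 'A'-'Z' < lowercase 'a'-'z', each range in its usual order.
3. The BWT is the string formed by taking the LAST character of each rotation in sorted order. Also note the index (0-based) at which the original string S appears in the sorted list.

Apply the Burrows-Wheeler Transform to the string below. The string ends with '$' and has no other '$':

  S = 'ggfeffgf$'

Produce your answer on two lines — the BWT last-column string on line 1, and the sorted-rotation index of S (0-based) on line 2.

All 9 rotations (rotation i = S[i:]+S[:i]):
  rot[0] = ggfeffgf$
  rot[1] = gfeffgf$g
  rot[2] = feffgf$gg
  rot[3] = effgf$ggf
  rot[4] = ffgf$ggfe
  rot[5] = fgf$ggfef
  rot[6] = gf$ggfeff
  rot[7] = f$ggfeffg
  rot[8] = $ggfeffgf
Sorted (with $ < everything):
  sorted[0] = $ggfeffgf  (last char: 'f')
  sorted[1] = effgf$ggf  (last char: 'f')
  sorted[2] = f$ggfeffg  (last char: 'g')
  sorted[3] = feffgf$gg  (last char: 'g')
  sorted[4] = ffgf$ggfe  (last char: 'e')
  sorted[5] = fgf$ggfef  (last char: 'f')
  sorted[6] = gf$ggfeff  (last char: 'f')
  sorted[7] = gfeffgf$g  (last char: 'g')
  sorted[8] = ggfeffgf$  (last char: '$')
Last column: ffggeffg$
Original string S is at sorted index 8

Answer: ffggeffg$
8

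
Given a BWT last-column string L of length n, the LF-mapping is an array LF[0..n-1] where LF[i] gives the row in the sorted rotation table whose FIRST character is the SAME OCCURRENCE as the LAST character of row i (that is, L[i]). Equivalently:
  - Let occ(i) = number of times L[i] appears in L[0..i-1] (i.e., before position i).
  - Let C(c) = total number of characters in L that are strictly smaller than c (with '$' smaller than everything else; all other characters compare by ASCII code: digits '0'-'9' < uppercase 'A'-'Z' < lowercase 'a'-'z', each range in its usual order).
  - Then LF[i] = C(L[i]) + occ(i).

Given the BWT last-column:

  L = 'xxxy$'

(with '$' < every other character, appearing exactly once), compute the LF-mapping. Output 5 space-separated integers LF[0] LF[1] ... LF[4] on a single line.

Answer: 1 2 3 4 0

Derivation:
Char counts: '$':1, 'x':3, 'y':1
C (first-col start): C('$')=0, C('x')=1, C('y')=4
L[0]='x': occ=0, LF[0]=C('x')+0=1+0=1
L[1]='x': occ=1, LF[1]=C('x')+1=1+1=2
L[2]='x': occ=2, LF[2]=C('x')+2=1+2=3
L[3]='y': occ=0, LF[3]=C('y')+0=4+0=4
L[4]='$': occ=0, LF[4]=C('$')+0=0+0=0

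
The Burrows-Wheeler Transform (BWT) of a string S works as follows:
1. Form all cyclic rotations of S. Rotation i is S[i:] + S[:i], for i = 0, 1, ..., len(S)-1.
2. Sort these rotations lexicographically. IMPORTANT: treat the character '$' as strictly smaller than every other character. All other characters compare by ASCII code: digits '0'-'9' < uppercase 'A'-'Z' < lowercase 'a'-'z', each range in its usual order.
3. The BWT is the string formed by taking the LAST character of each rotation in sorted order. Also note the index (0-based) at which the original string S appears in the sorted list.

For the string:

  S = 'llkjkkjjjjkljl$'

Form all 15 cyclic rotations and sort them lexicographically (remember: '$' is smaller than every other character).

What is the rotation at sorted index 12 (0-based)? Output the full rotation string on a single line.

All 15 rotations (rotation i = S[i:]+S[:i]):
  rot[0] = llkjkkjjjjkljl$
  rot[1] = lkjkkjjjjkljl$l
  rot[2] = kjkkjjjjkljl$ll
  rot[3] = jkkjjjjkljl$llk
  rot[4] = kkjjjjkljl$llkj
  rot[5] = kjjjjkljl$llkjk
  rot[6] = jjjjkljl$llkjkk
  rot[7] = jjjkljl$llkjkkj
  rot[8] = jjkljl$llkjkkjj
  rot[9] = jkljl$llkjkkjjj
  rot[10] = kljl$llkjkkjjjj
  rot[11] = ljl$llkjkkjjjjk
  rot[12] = jl$llkjkkjjjjkl
  rot[13] = l$llkjkkjjjjklj
  rot[14] = $llkjkkjjjjkljl
Sorted (with $ < everything):
  sorted[0] = $llkjkkjjjjkljl
  sorted[1] = jjjjkljl$llkjkk
  sorted[2] = jjjkljl$llkjkkj
  sorted[3] = jjkljl$llkjkkjj
  sorted[4] = jkkjjjjkljl$llk
  sorted[5] = jkljl$llkjkkjjj
  sorted[6] = jl$llkjkkjjjjkl
  sorted[7] = kjjjjkljl$llkjk
  sorted[8] = kjkkjjjjkljl$ll
  sorted[9] = kkjjjjkljl$llkj
  sorted[10] = kljl$llkjkkjjjj
  sorted[11] = l$llkjkkjjjjklj
  sorted[12] = ljl$llkjkkjjjjk
  sorted[13] = lkjkkjjjjkljl$l
  sorted[14] = llkjkkjjjjkljl$
sorted[12] = ljl$llkjkkjjjjk

Answer: ljl$llkjkkjjjjk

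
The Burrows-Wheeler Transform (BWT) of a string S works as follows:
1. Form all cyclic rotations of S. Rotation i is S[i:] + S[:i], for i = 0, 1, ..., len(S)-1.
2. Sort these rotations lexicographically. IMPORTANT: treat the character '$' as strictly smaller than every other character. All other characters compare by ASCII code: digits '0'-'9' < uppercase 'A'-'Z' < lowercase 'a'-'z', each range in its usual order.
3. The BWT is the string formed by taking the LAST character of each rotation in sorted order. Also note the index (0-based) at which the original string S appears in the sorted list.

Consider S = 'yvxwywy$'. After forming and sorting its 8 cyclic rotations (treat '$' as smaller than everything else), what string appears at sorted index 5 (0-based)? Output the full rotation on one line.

All 8 rotations (rotation i = S[i:]+S[:i]):
  rot[0] = yvxwywy$
  rot[1] = vxwywy$y
  rot[2] = xwywy$yv
  rot[3] = wywy$yvx
  rot[4] = ywy$yvxw
  rot[5] = wy$yvxwy
  rot[6] = y$yvxwyw
  rot[7] = $yvxwywy
Sorted (with $ < everything):
  sorted[0] = $yvxwywy
  sorted[1] = vxwywy$y
  sorted[2] = wy$yvxwy
  sorted[3] = wywy$yvx
  sorted[4] = xwywy$yv
  sorted[5] = y$yvxwyw
  sorted[6] = yvxwywy$
  sorted[7] = ywy$yvxw
sorted[5] = y$yvxwyw

Answer: y$yvxwyw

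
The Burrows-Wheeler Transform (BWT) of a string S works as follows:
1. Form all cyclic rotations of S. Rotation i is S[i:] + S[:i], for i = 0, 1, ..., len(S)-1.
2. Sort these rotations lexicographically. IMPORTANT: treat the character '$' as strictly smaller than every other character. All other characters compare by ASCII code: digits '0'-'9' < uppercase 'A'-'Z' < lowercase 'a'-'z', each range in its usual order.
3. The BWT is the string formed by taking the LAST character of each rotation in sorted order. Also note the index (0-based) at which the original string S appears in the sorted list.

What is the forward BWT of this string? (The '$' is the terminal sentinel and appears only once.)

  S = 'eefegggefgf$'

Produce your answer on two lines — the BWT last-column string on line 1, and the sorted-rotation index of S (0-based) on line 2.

Answer: f$egfgeegfge
1

Derivation:
All 12 rotations (rotation i = S[i:]+S[:i]):
  rot[0] = eefegggefgf$
  rot[1] = efegggefgf$e
  rot[2] = fegggefgf$ee
  rot[3] = egggefgf$eef
  rot[4] = gggefgf$eefe
  rot[5] = ggefgf$eefeg
  rot[6] = gefgf$eefegg
  rot[7] = efgf$eefeggg
  rot[8] = fgf$eefeggge
  rot[9] = gf$eefegggef
  rot[10] = f$eefegggefg
  rot[11] = $eefegggefgf
Sorted (with $ < everything):
  sorted[0] = $eefegggefgf  (last char: 'f')
  sorted[1] = eefegggefgf$  (last char: '$')
  sorted[2] = efegggefgf$e  (last char: 'e')
  sorted[3] = efgf$eefeggg  (last char: 'g')
  sorted[4] = egggefgf$eef  (last char: 'f')
  sorted[5] = f$eefegggefg  (last char: 'g')
  sorted[6] = fegggefgf$ee  (last char: 'e')
  sorted[7] = fgf$eefeggge  (last char: 'e')
  sorted[8] = gefgf$eefegg  (last char: 'g')
  sorted[9] = gf$eefegggef  (last char: 'f')
  sorted[10] = ggefgf$eefeg  (last char: 'g')
  sorted[11] = gggefgf$eefe  (last char: 'e')
Last column: f$egfgeegfge
Original string S is at sorted index 1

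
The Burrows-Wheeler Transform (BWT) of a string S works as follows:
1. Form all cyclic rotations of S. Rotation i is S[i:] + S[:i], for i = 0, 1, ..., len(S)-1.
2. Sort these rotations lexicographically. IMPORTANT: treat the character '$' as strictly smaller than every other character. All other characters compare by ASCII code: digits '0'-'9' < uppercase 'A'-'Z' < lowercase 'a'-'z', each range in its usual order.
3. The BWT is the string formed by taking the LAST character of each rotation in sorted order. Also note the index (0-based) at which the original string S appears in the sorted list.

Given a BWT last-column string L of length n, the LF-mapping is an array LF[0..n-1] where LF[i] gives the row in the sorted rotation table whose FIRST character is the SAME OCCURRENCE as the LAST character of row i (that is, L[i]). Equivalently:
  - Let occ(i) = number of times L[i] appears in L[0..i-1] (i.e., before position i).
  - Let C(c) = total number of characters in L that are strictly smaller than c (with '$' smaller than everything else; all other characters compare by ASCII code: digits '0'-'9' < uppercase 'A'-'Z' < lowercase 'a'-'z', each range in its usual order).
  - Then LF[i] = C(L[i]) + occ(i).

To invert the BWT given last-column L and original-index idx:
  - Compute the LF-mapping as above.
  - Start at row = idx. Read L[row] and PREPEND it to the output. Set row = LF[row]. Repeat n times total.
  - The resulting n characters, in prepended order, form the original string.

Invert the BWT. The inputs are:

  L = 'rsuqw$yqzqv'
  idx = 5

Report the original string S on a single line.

LF mapping: 4 5 6 1 8 0 9 2 10 3 7
Walk LF starting at row 5, prepending L[row]:
  step 1: row=5, L[5]='$', prepend. Next row=LF[5]=0
  step 2: row=0, L[0]='r', prepend. Next row=LF[0]=4
  step 3: row=4, L[4]='w', prepend. Next row=LF[4]=8
  step 4: row=8, L[8]='z', prepend. Next row=LF[8]=10
  step 5: row=10, L[10]='v', prepend. Next row=LF[10]=7
  step 6: row=7, L[7]='q', prepend. Next row=LF[7]=2
  step 7: row=2, L[2]='u', prepend. Next row=LF[2]=6
  step 8: row=6, L[6]='y', prepend. Next row=LF[6]=9
  step 9: row=9, L[9]='q', prepend. Next row=LF[9]=3
  step 10: row=3, L[3]='q', prepend. Next row=LF[3]=1
  step 11: row=1, L[1]='s', prepend. Next row=LF[1]=5
Reversed output: sqqyuqvzwr$

Answer: sqqyuqvzwr$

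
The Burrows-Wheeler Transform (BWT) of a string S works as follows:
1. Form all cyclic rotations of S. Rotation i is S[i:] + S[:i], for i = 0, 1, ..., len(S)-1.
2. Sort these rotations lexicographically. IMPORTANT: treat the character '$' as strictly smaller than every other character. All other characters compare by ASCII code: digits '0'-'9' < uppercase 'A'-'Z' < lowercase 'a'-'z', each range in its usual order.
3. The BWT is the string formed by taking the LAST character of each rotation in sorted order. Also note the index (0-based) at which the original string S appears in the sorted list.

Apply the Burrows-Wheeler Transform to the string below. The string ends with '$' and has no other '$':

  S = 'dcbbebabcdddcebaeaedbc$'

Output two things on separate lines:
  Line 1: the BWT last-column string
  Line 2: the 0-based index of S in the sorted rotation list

Answer: cbbeeecdabbdbde$ddcabca
15

Derivation:
All 23 rotations (rotation i = S[i:]+S[:i]):
  rot[0] = dcbbebabcdddcebaeaedbc$
  rot[1] = cbbebabcdddcebaeaedbc$d
  rot[2] = bbebabcdddcebaeaedbc$dc
  rot[3] = bebabcdddcebaeaedbc$dcb
  rot[4] = ebabcdddcebaeaedbc$dcbb
  rot[5] = babcdddcebaeaedbc$dcbbe
  rot[6] = abcdddcebaeaedbc$dcbbeb
  rot[7] = bcdddcebaeaedbc$dcbbeba
  rot[8] = cdddcebaeaedbc$dcbbebab
  rot[9] = dddcebaeaedbc$dcbbebabc
  rot[10] = ddcebaeaedbc$dcbbebabcd
  rot[11] = dcebaeaedbc$dcbbebabcdd
  rot[12] = cebaeaedbc$dcbbebabcddd
  rot[13] = ebaeaedbc$dcbbebabcdddc
  rot[14] = baeaedbc$dcbbebabcdddce
  rot[15] = aeaedbc$dcbbebabcdddceb
  rot[16] = eaedbc$dcbbebabcdddceba
  rot[17] = aedbc$dcbbebabcdddcebae
  rot[18] = edbc$dcbbebabcdddcebaea
  rot[19] = dbc$dcbbebabcdddcebaeae
  rot[20] = bc$dcbbebabcdddcebaeaed
  rot[21] = c$dcbbebabcdddcebaeaedb
  rot[22] = $dcbbebabcdddcebaeaedbc
Sorted (with $ < everything):
  sorted[0] = $dcbbebabcdddcebaeaedbc  (last char: 'c')
  sorted[1] = abcdddcebaeaedbc$dcbbeb  (last char: 'b')
  sorted[2] = aeaedbc$dcbbebabcdddceb  (last char: 'b')
  sorted[3] = aedbc$dcbbebabcdddcebae  (last char: 'e')
  sorted[4] = babcdddcebaeaedbc$dcbbe  (last char: 'e')
  sorted[5] = baeaedbc$dcbbebabcdddce  (last char: 'e')
  sorted[6] = bbebabcdddcebaeaedbc$dc  (last char: 'c')
  sorted[7] = bc$dcbbebabcdddcebaeaed  (last char: 'd')
  sorted[8] = bcdddcebaeaedbc$dcbbeba  (last char: 'a')
  sorted[9] = bebabcdddcebaeaedbc$dcb  (last char: 'b')
  sorted[10] = c$dcbbebabcdddcebaeaedb  (last char: 'b')
  sorted[11] = cbbebabcdddcebaeaedbc$d  (last char: 'd')
  sorted[12] = cdddcebaeaedbc$dcbbebab  (last char: 'b')
  sorted[13] = cebaeaedbc$dcbbebabcddd  (last char: 'd')
  sorted[14] = dbc$dcbbebabcdddcebaeae  (last char: 'e')
  sorted[15] = dcbbebabcdddcebaeaedbc$  (last char: '$')
  sorted[16] = dcebaeaedbc$dcbbebabcdd  (last char: 'd')
  sorted[17] = ddcebaeaedbc$dcbbebabcd  (last char: 'd')
  sorted[18] = dddcebaeaedbc$dcbbebabc  (last char: 'c')
  sorted[19] = eaedbc$dcbbebabcdddceba  (last char: 'a')
  sorted[20] = ebabcdddcebaeaedbc$dcbb  (last char: 'b')
  sorted[21] = ebaeaedbc$dcbbebabcdddc  (last char: 'c')
  sorted[22] = edbc$dcbbebabcdddcebaea  (last char: 'a')
Last column: cbbeeecdabbdbde$ddcabca
Original string S is at sorted index 15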